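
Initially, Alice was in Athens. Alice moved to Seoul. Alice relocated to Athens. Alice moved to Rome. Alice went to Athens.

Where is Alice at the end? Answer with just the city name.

Answer: Athens

Derivation:
Tracking Alice's location:
Start: Alice is in Athens.
After move 1: Athens -> Seoul. Alice is in Seoul.
After move 2: Seoul -> Athens. Alice is in Athens.
After move 3: Athens -> Rome. Alice is in Rome.
After move 4: Rome -> Athens. Alice is in Athens.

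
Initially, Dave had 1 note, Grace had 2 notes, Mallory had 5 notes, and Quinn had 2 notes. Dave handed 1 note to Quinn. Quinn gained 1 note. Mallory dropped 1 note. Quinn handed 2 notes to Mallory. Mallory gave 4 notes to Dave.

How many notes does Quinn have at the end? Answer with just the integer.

Answer: 2

Derivation:
Tracking counts step by step:
Start: Dave=1, Grace=2, Mallory=5, Quinn=2
Event 1 (Dave -> Quinn, 1): Dave: 1 -> 0, Quinn: 2 -> 3. State: Dave=0, Grace=2, Mallory=5, Quinn=3
Event 2 (Quinn +1): Quinn: 3 -> 4. State: Dave=0, Grace=2, Mallory=5, Quinn=4
Event 3 (Mallory -1): Mallory: 5 -> 4. State: Dave=0, Grace=2, Mallory=4, Quinn=4
Event 4 (Quinn -> Mallory, 2): Quinn: 4 -> 2, Mallory: 4 -> 6. State: Dave=0, Grace=2, Mallory=6, Quinn=2
Event 5 (Mallory -> Dave, 4): Mallory: 6 -> 2, Dave: 0 -> 4. State: Dave=4, Grace=2, Mallory=2, Quinn=2

Quinn's final count: 2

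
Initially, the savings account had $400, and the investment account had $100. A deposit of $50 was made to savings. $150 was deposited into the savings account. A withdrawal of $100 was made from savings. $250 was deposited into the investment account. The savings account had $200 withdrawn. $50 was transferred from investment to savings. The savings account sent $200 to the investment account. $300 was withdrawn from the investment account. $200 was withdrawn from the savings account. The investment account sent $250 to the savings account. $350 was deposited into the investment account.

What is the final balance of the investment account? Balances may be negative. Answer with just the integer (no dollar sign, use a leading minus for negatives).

Answer: 300

Derivation:
Tracking account balances step by step:
Start: savings=400, investment=100
Event 1 (deposit 50 to savings): savings: 400 + 50 = 450. Balances: savings=450, investment=100
Event 2 (deposit 150 to savings): savings: 450 + 150 = 600. Balances: savings=600, investment=100
Event 3 (withdraw 100 from savings): savings: 600 - 100 = 500. Balances: savings=500, investment=100
Event 4 (deposit 250 to investment): investment: 100 + 250 = 350. Balances: savings=500, investment=350
Event 5 (withdraw 200 from savings): savings: 500 - 200 = 300. Balances: savings=300, investment=350
Event 6 (transfer 50 investment -> savings): investment: 350 - 50 = 300, savings: 300 + 50 = 350. Balances: savings=350, investment=300
Event 7 (transfer 200 savings -> investment): savings: 350 - 200 = 150, investment: 300 + 200 = 500. Balances: savings=150, investment=500
Event 8 (withdraw 300 from investment): investment: 500 - 300 = 200. Balances: savings=150, investment=200
Event 9 (withdraw 200 from savings): savings: 150 - 200 = -50. Balances: savings=-50, investment=200
Event 10 (transfer 250 investment -> savings): investment: 200 - 250 = -50, savings: -50 + 250 = 200. Balances: savings=200, investment=-50
Event 11 (deposit 350 to investment): investment: -50 + 350 = 300. Balances: savings=200, investment=300

Final balance of investment: 300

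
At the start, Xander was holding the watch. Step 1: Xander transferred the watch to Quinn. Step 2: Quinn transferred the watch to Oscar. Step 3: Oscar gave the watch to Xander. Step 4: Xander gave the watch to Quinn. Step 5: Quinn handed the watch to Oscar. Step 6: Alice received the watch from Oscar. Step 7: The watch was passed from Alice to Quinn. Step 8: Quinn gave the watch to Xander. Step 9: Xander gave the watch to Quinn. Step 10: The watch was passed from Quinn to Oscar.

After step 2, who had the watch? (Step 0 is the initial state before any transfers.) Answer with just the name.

Tracking the watch holder through step 2:
After step 0 (start): Xander
After step 1: Quinn
After step 2: Oscar

At step 2, the holder is Oscar.

Answer: Oscar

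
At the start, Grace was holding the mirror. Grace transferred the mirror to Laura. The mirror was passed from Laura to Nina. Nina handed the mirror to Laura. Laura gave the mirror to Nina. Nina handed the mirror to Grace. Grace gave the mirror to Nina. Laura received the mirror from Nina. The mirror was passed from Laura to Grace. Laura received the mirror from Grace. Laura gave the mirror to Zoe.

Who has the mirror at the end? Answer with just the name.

Tracking the mirror through each event:
Start: Grace has the mirror.
After event 1: Laura has the mirror.
After event 2: Nina has the mirror.
After event 3: Laura has the mirror.
After event 4: Nina has the mirror.
After event 5: Grace has the mirror.
After event 6: Nina has the mirror.
After event 7: Laura has the mirror.
After event 8: Grace has the mirror.
After event 9: Laura has the mirror.
After event 10: Zoe has the mirror.

Answer: Zoe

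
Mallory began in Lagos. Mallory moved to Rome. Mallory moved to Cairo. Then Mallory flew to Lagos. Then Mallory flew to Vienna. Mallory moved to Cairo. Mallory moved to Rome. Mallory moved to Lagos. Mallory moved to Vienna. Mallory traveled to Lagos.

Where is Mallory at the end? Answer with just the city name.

Tracking Mallory's location:
Start: Mallory is in Lagos.
After move 1: Lagos -> Rome. Mallory is in Rome.
After move 2: Rome -> Cairo. Mallory is in Cairo.
After move 3: Cairo -> Lagos. Mallory is in Lagos.
After move 4: Lagos -> Vienna. Mallory is in Vienna.
After move 5: Vienna -> Cairo. Mallory is in Cairo.
After move 6: Cairo -> Rome. Mallory is in Rome.
After move 7: Rome -> Lagos. Mallory is in Lagos.
After move 8: Lagos -> Vienna. Mallory is in Vienna.
After move 9: Vienna -> Lagos. Mallory is in Lagos.

Answer: Lagos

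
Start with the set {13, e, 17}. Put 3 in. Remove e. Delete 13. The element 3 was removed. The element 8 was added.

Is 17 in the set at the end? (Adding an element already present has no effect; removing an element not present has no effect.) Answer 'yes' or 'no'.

Tracking the set through each operation:
Start: {13, 17, e}
Event 1 (add 3): added. Set: {13, 17, 3, e}
Event 2 (remove e): removed. Set: {13, 17, 3}
Event 3 (remove 13): removed. Set: {17, 3}
Event 4 (remove 3): removed. Set: {17}
Event 5 (add 8): added. Set: {17, 8}

Final set: {17, 8} (size 2)
17 is in the final set.

Answer: yes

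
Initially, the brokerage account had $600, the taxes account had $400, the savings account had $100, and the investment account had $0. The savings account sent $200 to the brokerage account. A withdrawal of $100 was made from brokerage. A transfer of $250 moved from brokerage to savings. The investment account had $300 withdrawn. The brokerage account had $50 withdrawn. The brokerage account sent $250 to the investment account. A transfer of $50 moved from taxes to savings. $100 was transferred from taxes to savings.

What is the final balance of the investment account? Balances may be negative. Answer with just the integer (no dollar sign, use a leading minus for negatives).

Answer: -50

Derivation:
Tracking account balances step by step:
Start: brokerage=600, taxes=400, savings=100, investment=0
Event 1 (transfer 200 savings -> brokerage): savings: 100 - 200 = -100, brokerage: 600 + 200 = 800. Balances: brokerage=800, taxes=400, savings=-100, investment=0
Event 2 (withdraw 100 from brokerage): brokerage: 800 - 100 = 700. Balances: brokerage=700, taxes=400, savings=-100, investment=0
Event 3 (transfer 250 brokerage -> savings): brokerage: 700 - 250 = 450, savings: -100 + 250 = 150. Balances: brokerage=450, taxes=400, savings=150, investment=0
Event 4 (withdraw 300 from investment): investment: 0 - 300 = -300. Balances: brokerage=450, taxes=400, savings=150, investment=-300
Event 5 (withdraw 50 from brokerage): brokerage: 450 - 50 = 400. Balances: brokerage=400, taxes=400, savings=150, investment=-300
Event 6 (transfer 250 brokerage -> investment): brokerage: 400 - 250 = 150, investment: -300 + 250 = -50. Balances: brokerage=150, taxes=400, savings=150, investment=-50
Event 7 (transfer 50 taxes -> savings): taxes: 400 - 50 = 350, savings: 150 + 50 = 200. Balances: brokerage=150, taxes=350, savings=200, investment=-50
Event 8 (transfer 100 taxes -> savings): taxes: 350 - 100 = 250, savings: 200 + 100 = 300. Balances: brokerage=150, taxes=250, savings=300, investment=-50

Final balance of investment: -50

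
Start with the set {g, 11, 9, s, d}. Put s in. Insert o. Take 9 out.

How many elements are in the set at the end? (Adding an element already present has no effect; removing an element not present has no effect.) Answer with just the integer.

Answer: 5

Derivation:
Tracking the set through each operation:
Start: {11, 9, d, g, s}
Event 1 (add s): already present, no change. Set: {11, 9, d, g, s}
Event 2 (add o): added. Set: {11, 9, d, g, o, s}
Event 3 (remove 9): removed. Set: {11, d, g, o, s}

Final set: {11, d, g, o, s} (size 5)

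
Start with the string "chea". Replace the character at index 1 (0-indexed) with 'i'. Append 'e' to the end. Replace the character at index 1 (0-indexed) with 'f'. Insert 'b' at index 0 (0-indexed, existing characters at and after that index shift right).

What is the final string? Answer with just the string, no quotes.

Answer: bcfeae

Derivation:
Applying each edit step by step:
Start: "chea"
Op 1 (replace idx 1: 'h' -> 'i'): "chea" -> "ciea"
Op 2 (append 'e'): "ciea" -> "cieae"
Op 3 (replace idx 1: 'i' -> 'f'): "cieae" -> "cfeae"
Op 4 (insert 'b' at idx 0): "cfeae" -> "bcfeae"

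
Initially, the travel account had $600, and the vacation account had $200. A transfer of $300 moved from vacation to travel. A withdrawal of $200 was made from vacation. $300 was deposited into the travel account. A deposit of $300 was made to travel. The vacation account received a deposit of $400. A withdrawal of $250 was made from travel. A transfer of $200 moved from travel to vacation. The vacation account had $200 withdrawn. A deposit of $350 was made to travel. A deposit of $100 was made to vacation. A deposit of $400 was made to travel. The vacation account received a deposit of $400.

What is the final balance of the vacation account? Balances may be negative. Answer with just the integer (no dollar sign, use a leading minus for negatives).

Answer: 600

Derivation:
Tracking account balances step by step:
Start: travel=600, vacation=200
Event 1 (transfer 300 vacation -> travel): vacation: 200 - 300 = -100, travel: 600 + 300 = 900. Balances: travel=900, vacation=-100
Event 2 (withdraw 200 from vacation): vacation: -100 - 200 = -300. Balances: travel=900, vacation=-300
Event 3 (deposit 300 to travel): travel: 900 + 300 = 1200. Balances: travel=1200, vacation=-300
Event 4 (deposit 300 to travel): travel: 1200 + 300 = 1500. Balances: travel=1500, vacation=-300
Event 5 (deposit 400 to vacation): vacation: -300 + 400 = 100. Balances: travel=1500, vacation=100
Event 6 (withdraw 250 from travel): travel: 1500 - 250 = 1250. Balances: travel=1250, vacation=100
Event 7 (transfer 200 travel -> vacation): travel: 1250 - 200 = 1050, vacation: 100 + 200 = 300. Balances: travel=1050, vacation=300
Event 8 (withdraw 200 from vacation): vacation: 300 - 200 = 100. Balances: travel=1050, vacation=100
Event 9 (deposit 350 to travel): travel: 1050 + 350 = 1400. Balances: travel=1400, vacation=100
Event 10 (deposit 100 to vacation): vacation: 100 + 100 = 200. Balances: travel=1400, vacation=200
Event 11 (deposit 400 to travel): travel: 1400 + 400 = 1800. Balances: travel=1800, vacation=200
Event 12 (deposit 400 to vacation): vacation: 200 + 400 = 600. Balances: travel=1800, vacation=600

Final balance of vacation: 600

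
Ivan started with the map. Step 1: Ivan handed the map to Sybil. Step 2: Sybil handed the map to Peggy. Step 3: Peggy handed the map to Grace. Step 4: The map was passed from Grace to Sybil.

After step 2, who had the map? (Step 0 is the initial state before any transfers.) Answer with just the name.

Tracking the map holder through step 2:
After step 0 (start): Ivan
After step 1: Sybil
After step 2: Peggy

At step 2, the holder is Peggy.

Answer: Peggy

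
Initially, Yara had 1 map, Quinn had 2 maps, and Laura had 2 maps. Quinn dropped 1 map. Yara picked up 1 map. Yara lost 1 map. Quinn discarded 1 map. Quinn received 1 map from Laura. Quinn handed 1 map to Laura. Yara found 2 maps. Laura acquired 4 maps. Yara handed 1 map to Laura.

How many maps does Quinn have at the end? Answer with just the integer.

Tracking counts step by step:
Start: Yara=1, Quinn=2, Laura=2
Event 1 (Quinn -1): Quinn: 2 -> 1. State: Yara=1, Quinn=1, Laura=2
Event 2 (Yara +1): Yara: 1 -> 2. State: Yara=2, Quinn=1, Laura=2
Event 3 (Yara -1): Yara: 2 -> 1. State: Yara=1, Quinn=1, Laura=2
Event 4 (Quinn -1): Quinn: 1 -> 0. State: Yara=1, Quinn=0, Laura=2
Event 5 (Laura -> Quinn, 1): Laura: 2 -> 1, Quinn: 0 -> 1. State: Yara=1, Quinn=1, Laura=1
Event 6 (Quinn -> Laura, 1): Quinn: 1 -> 0, Laura: 1 -> 2. State: Yara=1, Quinn=0, Laura=2
Event 7 (Yara +2): Yara: 1 -> 3. State: Yara=3, Quinn=0, Laura=2
Event 8 (Laura +4): Laura: 2 -> 6. State: Yara=3, Quinn=0, Laura=6
Event 9 (Yara -> Laura, 1): Yara: 3 -> 2, Laura: 6 -> 7. State: Yara=2, Quinn=0, Laura=7

Quinn's final count: 0

Answer: 0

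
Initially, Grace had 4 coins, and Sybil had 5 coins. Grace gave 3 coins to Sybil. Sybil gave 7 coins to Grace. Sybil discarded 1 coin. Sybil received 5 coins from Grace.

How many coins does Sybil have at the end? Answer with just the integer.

Answer: 5

Derivation:
Tracking counts step by step:
Start: Grace=4, Sybil=5
Event 1 (Grace -> Sybil, 3): Grace: 4 -> 1, Sybil: 5 -> 8. State: Grace=1, Sybil=8
Event 2 (Sybil -> Grace, 7): Sybil: 8 -> 1, Grace: 1 -> 8. State: Grace=8, Sybil=1
Event 3 (Sybil -1): Sybil: 1 -> 0. State: Grace=8, Sybil=0
Event 4 (Grace -> Sybil, 5): Grace: 8 -> 3, Sybil: 0 -> 5. State: Grace=3, Sybil=5

Sybil's final count: 5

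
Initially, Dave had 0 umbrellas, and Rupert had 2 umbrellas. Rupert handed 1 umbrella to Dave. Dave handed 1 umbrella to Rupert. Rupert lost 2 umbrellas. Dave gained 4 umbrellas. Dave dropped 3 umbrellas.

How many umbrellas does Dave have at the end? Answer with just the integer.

Answer: 1

Derivation:
Tracking counts step by step:
Start: Dave=0, Rupert=2
Event 1 (Rupert -> Dave, 1): Rupert: 2 -> 1, Dave: 0 -> 1. State: Dave=1, Rupert=1
Event 2 (Dave -> Rupert, 1): Dave: 1 -> 0, Rupert: 1 -> 2. State: Dave=0, Rupert=2
Event 3 (Rupert -2): Rupert: 2 -> 0. State: Dave=0, Rupert=0
Event 4 (Dave +4): Dave: 0 -> 4. State: Dave=4, Rupert=0
Event 5 (Dave -3): Dave: 4 -> 1. State: Dave=1, Rupert=0

Dave's final count: 1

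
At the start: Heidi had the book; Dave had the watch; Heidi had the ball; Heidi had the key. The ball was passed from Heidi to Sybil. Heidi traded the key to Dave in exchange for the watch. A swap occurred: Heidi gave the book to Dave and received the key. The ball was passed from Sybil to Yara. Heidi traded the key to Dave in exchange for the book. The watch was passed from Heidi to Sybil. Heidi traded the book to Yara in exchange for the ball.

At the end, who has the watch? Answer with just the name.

Answer: Sybil

Derivation:
Tracking all object holders:
Start: book:Heidi, watch:Dave, ball:Heidi, key:Heidi
Event 1 (give ball: Heidi -> Sybil). State: book:Heidi, watch:Dave, ball:Sybil, key:Heidi
Event 2 (swap key<->watch: now key:Dave, watch:Heidi). State: book:Heidi, watch:Heidi, ball:Sybil, key:Dave
Event 3 (swap book<->key: now book:Dave, key:Heidi). State: book:Dave, watch:Heidi, ball:Sybil, key:Heidi
Event 4 (give ball: Sybil -> Yara). State: book:Dave, watch:Heidi, ball:Yara, key:Heidi
Event 5 (swap key<->book: now key:Dave, book:Heidi). State: book:Heidi, watch:Heidi, ball:Yara, key:Dave
Event 6 (give watch: Heidi -> Sybil). State: book:Heidi, watch:Sybil, ball:Yara, key:Dave
Event 7 (swap book<->ball: now book:Yara, ball:Heidi). State: book:Yara, watch:Sybil, ball:Heidi, key:Dave

Final state: book:Yara, watch:Sybil, ball:Heidi, key:Dave
The watch is held by Sybil.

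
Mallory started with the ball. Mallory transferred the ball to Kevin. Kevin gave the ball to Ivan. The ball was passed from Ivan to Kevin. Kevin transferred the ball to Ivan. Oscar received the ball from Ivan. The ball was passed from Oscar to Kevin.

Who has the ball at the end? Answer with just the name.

Answer: Kevin

Derivation:
Tracking the ball through each event:
Start: Mallory has the ball.
After event 1: Kevin has the ball.
After event 2: Ivan has the ball.
After event 3: Kevin has the ball.
After event 4: Ivan has the ball.
After event 5: Oscar has the ball.
After event 6: Kevin has the ball.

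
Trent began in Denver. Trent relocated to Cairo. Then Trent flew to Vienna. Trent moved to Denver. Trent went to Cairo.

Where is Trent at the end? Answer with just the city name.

Tracking Trent's location:
Start: Trent is in Denver.
After move 1: Denver -> Cairo. Trent is in Cairo.
After move 2: Cairo -> Vienna. Trent is in Vienna.
After move 3: Vienna -> Denver. Trent is in Denver.
After move 4: Denver -> Cairo. Trent is in Cairo.

Answer: Cairo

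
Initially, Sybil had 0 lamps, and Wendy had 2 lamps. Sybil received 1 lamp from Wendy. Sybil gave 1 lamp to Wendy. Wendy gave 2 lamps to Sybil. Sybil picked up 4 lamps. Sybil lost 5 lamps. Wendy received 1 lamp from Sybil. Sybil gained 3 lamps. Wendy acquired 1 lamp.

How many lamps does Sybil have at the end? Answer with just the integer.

Answer: 3

Derivation:
Tracking counts step by step:
Start: Sybil=0, Wendy=2
Event 1 (Wendy -> Sybil, 1): Wendy: 2 -> 1, Sybil: 0 -> 1. State: Sybil=1, Wendy=1
Event 2 (Sybil -> Wendy, 1): Sybil: 1 -> 0, Wendy: 1 -> 2. State: Sybil=0, Wendy=2
Event 3 (Wendy -> Sybil, 2): Wendy: 2 -> 0, Sybil: 0 -> 2. State: Sybil=2, Wendy=0
Event 4 (Sybil +4): Sybil: 2 -> 6. State: Sybil=6, Wendy=0
Event 5 (Sybil -5): Sybil: 6 -> 1. State: Sybil=1, Wendy=0
Event 6 (Sybil -> Wendy, 1): Sybil: 1 -> 0, Wendy: 0 -> 1. State: Sybil=0, Wendy=1
Event 7 (Sybil +3): Sybil: 0 -> 3. State: Sybil=3, Wendy=1
Event 8 (Wendy +1): Wendy: 1 -> 2. State: Sybil=3, Wendy=2

Sybil's final count: 3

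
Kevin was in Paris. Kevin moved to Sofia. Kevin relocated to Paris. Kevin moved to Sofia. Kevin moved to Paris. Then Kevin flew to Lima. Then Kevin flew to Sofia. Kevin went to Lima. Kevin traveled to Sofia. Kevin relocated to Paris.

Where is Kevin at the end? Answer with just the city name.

Answer: Paris

Derivation:
Tracking Kevin's location:
Start: Kevin is in Paris.
After move 1: Paris -> Sofia. Kevin is in Sofia.
After move 2: Sofia -> Paris. Kevin is in Paris.
After move 3: Paris -> Sofia. Kevin is in Sofia.
After move 4: Sofia -> Paris. Kevin is in Paris.
After move 5: Paris -> Lima. Kevin is in Lima.
After move 6: Lima -> Sofia. Kevin is in Sofia.
After move 7: Sofia -> Lima. Kevin is in Lima.
After move 8: Lima -> Sofia. Kevin is in Sofia.
After move 9: Sofia -> Paris. Kevin is in Paris.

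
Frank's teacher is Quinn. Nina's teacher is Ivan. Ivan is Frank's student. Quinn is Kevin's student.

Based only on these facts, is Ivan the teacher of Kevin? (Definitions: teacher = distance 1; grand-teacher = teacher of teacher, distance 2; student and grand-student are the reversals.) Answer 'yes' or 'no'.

Answer: no

Derivation:
Reconstructing the teacher chain from the given facts:
  Kevin -> Quinn -> Frank -> Ivan -> Nina
(each arrow means 'teacher of the next')
Positions in the chain (0 = top):
  position of Kevin: 0
  position of Quinn: 1
  position of Frank: 2
  position of Ivan: 3
  position of Nina: 4

Ivan is at position 3, Kevin is at position 0; signed distance (j - i) = -3.
'teacher' requires j - i = 1. Actual distance is -3, so the relation does NOT hold.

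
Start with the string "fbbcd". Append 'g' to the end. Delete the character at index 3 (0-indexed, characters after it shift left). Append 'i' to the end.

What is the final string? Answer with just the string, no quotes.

Applying each edit step by step:
Start: "fbbcd"
Op 1 (append 'g'): "fbbcd" -> "fbbcdg"
Op 2 (delete idx 3 = 'c'): "fbbcdg" -> "fbbdg"
Op 3 (append 'i'): "fbbdg" -> "fbbdgi"

Answer: fbbdgi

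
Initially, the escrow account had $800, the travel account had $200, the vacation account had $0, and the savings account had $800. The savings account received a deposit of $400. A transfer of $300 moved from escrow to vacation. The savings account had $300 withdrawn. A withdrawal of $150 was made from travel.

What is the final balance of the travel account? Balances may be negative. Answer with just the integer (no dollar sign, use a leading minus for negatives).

Tracking account balances step by step:
Start: escrow=800, travel=200, vacation=0, savings=800
Event 1 (deposit 400 to savings): savings: 800 + 400 = 1200. Balances: escrow=800, travel=200, vacation=0, savings=1200
Event 2 (transfer 300 escrow -> vacation): escrow: 800 - 300 = 500, vacation: 0 + 300 = 300. Balances: escrow=500, travel=200, vacation=300, savings=1200
Event 3 (withdraw 300 from savings): savings: 1200 - 300 = 900. Balances: escrow=500, travel=200, vacation=300, savings=900
Event 4 (withdraw 150 from travel): travel: 200 - 150 = 50. Balances: escrow=500, travel=50, vacation=300, savings=900

Final balance of travel: 50

Answer: 50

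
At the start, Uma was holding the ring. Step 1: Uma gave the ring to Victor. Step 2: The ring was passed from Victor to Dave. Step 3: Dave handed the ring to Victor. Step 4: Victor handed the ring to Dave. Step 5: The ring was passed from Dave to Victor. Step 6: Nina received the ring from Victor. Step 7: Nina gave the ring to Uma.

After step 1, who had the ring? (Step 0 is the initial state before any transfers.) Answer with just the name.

Answer: Victor

Derivation:
Tracking the ring holder through step 1:
After step 0 (start): Uma
After step 1: Victor

At step 1, the holder is Victor.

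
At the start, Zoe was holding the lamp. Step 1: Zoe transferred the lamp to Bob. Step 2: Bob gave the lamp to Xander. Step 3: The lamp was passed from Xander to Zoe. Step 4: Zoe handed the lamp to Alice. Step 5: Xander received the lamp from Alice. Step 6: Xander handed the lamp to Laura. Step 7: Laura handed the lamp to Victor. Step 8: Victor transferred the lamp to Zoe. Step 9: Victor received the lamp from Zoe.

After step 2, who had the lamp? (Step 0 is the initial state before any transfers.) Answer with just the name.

Answer: Xander

Derivation:
Tracking the lamp holder through step 2:
After step 0 (start): Zoe
After step 1: Bob
After step 2: Xander

At step 2, the holder is Xander.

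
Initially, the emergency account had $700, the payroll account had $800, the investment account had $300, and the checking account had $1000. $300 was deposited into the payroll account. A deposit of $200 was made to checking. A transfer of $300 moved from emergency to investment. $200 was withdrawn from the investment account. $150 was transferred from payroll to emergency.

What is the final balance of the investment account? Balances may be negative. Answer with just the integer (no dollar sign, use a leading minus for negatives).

Answer: 400

Derivation:
Tracking account balances step by step:
Start: emergency=700, payroll=800, investment=300, checking=1000
Event 1 (deposit 300 to payroll): payroll: 800 + 300 = 1100. Balances: emergency=700, payroll=1100, investment=300, checking=1000
Event 2 (deposit 200 to checking): checking: 1000 + 200 = 1200. Balances: emergency=700, payroll=1100, investment=300, checking=1200
Event 3 (transfer 300 emergency -> investment): emergency: 700 - 300 = 400, investment: 300 + 300 = 600. Balances: emergency=400, payroll=1100, investment=600, checking=1200
Event 4 (withdraw 200 from investment): investment: 600 - 200 = 400. Balances: emergency=400, payroll=1100, investment=400, checking=1200
Event 5 (transfer 150 payroll -> emergency): payroll: 1100 - 150 = 950, emergency: 400 + 150 = 550. Balances: emergency=550, payroll=950, investment=400, checking=1200

Final balance of investment: 400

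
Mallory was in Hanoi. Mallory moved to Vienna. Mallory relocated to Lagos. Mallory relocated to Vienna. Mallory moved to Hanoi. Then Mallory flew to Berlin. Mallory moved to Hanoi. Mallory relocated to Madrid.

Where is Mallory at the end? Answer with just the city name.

Answer: Madrid

Derivation:
Tracking Mallory's location:
Start: Mallory is in Hanoi.
After move 1: Hanoi -> Vienna. Mallory is in Vienna.
After move 2: Vienna -> Lagos. Mallory is in Lagos.
After move 3: Lagos -> Vienna. Mallory is in Vienna.
After move 4: Vienna -> Hanoi. Mallory is in Hanoi.
After move 5: Hanoi -> Berlin. Mallory is in Berlin.
After move 6: Berlin -> Hanoi. Mallory is in Hanoi.
After move 7: Hanoi -> Madrid. Mallory is in Madrid.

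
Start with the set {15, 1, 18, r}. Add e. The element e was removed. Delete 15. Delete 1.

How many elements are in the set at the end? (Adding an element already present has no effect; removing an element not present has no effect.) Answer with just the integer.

Tracking the set through each operation:
Start: {1, 15, 18, r}
Event 1 (add e): added. Set: {1, 15, 18, e, r}
Event 2 (remove e): removed. Set: {1, 15, 18, r}
Event 3 (remove 15): removed. Set: {1, 18, r}
Event 4 (remove 1): removed. Set: {18, r}

Final set: {18, r} (size 2)

Answer: 2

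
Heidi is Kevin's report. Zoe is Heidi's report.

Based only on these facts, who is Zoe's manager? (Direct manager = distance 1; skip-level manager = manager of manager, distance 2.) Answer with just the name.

Reconstructing the manager chain from the given facts:
  Kevin -> Heidi -> Zoe
(each arrow means 'manager of the next')
Positions in the chain (0 = top):
  position of Kevin: 0
  position of Heidi: 1
  position of Zoe: 2

Zoe is at position 2; the manager is 1 step up the chain, i.e. position 1: Heidi.

Answer: Heidi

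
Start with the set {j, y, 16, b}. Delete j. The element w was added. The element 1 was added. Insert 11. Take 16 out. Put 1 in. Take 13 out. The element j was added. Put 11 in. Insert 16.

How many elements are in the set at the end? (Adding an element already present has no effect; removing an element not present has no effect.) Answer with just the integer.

Tracking the set through each operation:
Start: {16, b, j, y}
Event 1 (remove j): removed. Set: {16, b, y}
Event 2 (add w): added. Set: {16, b, w, y}
Event 3 (add 1): added. Set: {1, 16, b, w, y}
Event 4 (add 11): added. Set: {1, 11, 16, b, w, y}
Event 5 (remove 16): removed. Set: {1, 11, b, w, y}
Event 6 (add 1): already present, no change. Set: {1, 11, b, w, y}
Event 7 (remove 13): not present, no change. Set: {1, 11, b, w, y}
Event 8 (add j): added. Set: {1, 11, b, j, w, y}
Event 9 (add 11): already present, no change. Set: {1, 11, b, j, w, y}
Event 10 (add 16): added. Set: {1, 11, 16, b, j, w, y}

Final set: {1, 11, 16, b, j, w, y} (size 7)

Answer: 7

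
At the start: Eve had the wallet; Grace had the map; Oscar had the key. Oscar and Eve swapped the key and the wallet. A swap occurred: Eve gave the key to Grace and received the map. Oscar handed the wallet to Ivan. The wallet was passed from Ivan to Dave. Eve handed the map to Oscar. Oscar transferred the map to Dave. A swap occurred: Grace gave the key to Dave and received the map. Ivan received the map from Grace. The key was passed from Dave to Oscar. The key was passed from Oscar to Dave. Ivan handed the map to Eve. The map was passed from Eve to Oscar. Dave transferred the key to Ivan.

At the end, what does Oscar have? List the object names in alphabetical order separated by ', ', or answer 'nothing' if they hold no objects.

Answer: map

Derivation:
Tracking all object holders:
Start: wallet:Eve, map:Grace, key:Oscar
Event 1 (swap key<->wallet: now key:Eve, wallet:Oscar). State: wallet:Oscar, map:Grace, key:Eve
Event 2 (swap key<->map: now key:Grace, map:Eve). State: wallet:Oscar, map:Eve, key:Grace
Event 3 (give wallet: Oscar -> Ivan). State: wallet:Ivan, map:Eve, key:Grace
Event 4 (give wallet: Ivan -> Dave). State: wallet:Dave, map:Eve, key:Grace
Event 5 (give map: Eve -> Oscar). State: wallet:Dave, map:Oscar, key:Grace
Event 6 (give map: Oscar -> Dave). State: wallet:Dave, map:Dave, key:Grace
Event 7 (swap key<->map: now key:Dave, map:Grace). State: wallet:Dave, map:Grace, key:Dave
Event 8 (give map: Grace -> Ivan). State: wallet:Dave, map:Ivan, key:Dave
Event 9 (give key: Dave -> Oscar). State: wallet:Dave, map:Ivan, key:Oscar
Event 10 (give key: Oscar -> Dave). State: wallet:Dave, map:Ivan, key:Dave
Event 11 (give map: Ivan -> Eve). State: wallet:Dave, map:Eve, key:Dave
Event 12 (give map: Eve -> Oscar). State: wallet:Dave, map:Oscar, key:Dave
Event 13 (give key: Dave -> Ivan). State: wallet:Dave, map:Oscar, key:Ivan

Final state: wallet:Dave, map:Oscar, key:Ivan
Oscar holds: map.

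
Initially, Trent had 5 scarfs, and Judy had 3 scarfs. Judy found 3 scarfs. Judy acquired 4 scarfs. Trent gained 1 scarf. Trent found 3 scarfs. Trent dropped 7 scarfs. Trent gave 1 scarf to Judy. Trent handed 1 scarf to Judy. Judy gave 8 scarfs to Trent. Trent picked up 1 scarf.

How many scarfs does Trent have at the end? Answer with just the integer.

Answer: 9

Derivation:
Tracking counts step by step:
Start: Trent=5, Judy=3
Event 1 (Judy +3): Judy: 3 -> 6. State: Trent=5, Judy=6
Event 2 (Judy +4): Judy: 6 -> 10. State: Trent=5, Judy=10
Event 3 (Trent +1): Trent: 5 -> 6. State: Trent=6, Judy=10
Event 4 (Trent +3): Trent: 6 -> 9. State: Trent=9, Judy=10
Event 5 (Trent -7): Trent: 9 -> 2. State: Trent=2, Judy=10
Event 6 (Trent -> Judy, 1): Trent: 2 -> 1, Judy: 10 -> 11. State: Trent=1, Judy=11
Event 7 (Trent -> Judy, 1): Trent: 1 -> 0, Judy: 11 -> 12. State: Trent=0, Judy=12
Event 8 (Judy -> Trent, 8): Judy: 12 -> 4, Trent: 0 -> 8. State: Trent=8, Judy=4
Event 9 (Trent +1): Trent: 8 -> 9. State: Trent=9, Judy=4

Trent's final count: 9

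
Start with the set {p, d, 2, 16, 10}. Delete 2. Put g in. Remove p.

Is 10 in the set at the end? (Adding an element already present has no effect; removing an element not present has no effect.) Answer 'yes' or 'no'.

Answer: yes

Derivation:
Tracking the set through each operation:
Start: {10, 16, 2, d, p}
Event 1 (remove 2): removed. Set: {10, 16, d, p}
Event 2 (add g): added. Set: {10, 16, d, g, p}
Event 3 (remove p): removed. Set: {10, 16, d, g}

Final set: {10, 16, d, g} (size 4)
10 is in the final set.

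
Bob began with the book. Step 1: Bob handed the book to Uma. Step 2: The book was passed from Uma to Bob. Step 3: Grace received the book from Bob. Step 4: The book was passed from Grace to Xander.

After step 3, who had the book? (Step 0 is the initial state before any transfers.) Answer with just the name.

Tracking the book holder through step 3:
After step 0 (start): Bob
After step 1: Uma
After step 2: Bob
After step 3: Grace

At step 3, the holder is Grace.

Answer: Grace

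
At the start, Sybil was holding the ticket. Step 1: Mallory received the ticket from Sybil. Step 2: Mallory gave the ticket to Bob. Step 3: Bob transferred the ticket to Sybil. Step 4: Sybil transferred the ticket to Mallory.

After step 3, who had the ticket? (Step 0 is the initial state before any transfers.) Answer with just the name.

Tracking the ticket holder through step 3:
After step 0 (start): Sybil
After step 1: Mallory
After step 2: Bob
After step 3: Sybil

At step 3, the holder is Sybil.

Answer: Sybil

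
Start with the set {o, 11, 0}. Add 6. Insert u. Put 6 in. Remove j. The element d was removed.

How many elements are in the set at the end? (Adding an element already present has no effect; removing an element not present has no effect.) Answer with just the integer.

Answer: 5

Derivation:
Tracking the set through each operation:
Start: {0, 11, o}
Event 1 (add 6): added. Set: {0, 11, 6, o}
Event 2 (add u): added. Set: {0, 11, 6, o, u}
Event 3 (add 6): already present, no change. Set: {0, 11, 6, o, u}
Event 4 (remove j): not present, no change. Set: {0, 11, 6, o, u}
Event 5 (remove d): not present, no change. Set: {0, 11, 6, o, u}

Final set: {0, 11, 6, o, u} (size 5)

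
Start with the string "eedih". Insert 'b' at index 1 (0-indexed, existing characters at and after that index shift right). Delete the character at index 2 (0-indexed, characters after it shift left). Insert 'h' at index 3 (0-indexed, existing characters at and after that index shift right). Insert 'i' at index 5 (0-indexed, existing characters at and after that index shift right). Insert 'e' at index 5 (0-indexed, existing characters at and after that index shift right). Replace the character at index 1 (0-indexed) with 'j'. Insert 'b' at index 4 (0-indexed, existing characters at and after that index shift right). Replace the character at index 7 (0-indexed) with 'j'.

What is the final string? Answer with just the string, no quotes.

Answer: ejdhbiejh

Derivation:
Applying each edit step by step:
Start: "eedih"
Op 1 (insert 'b' at idx 1): "eedih" -> "ebedih"
Op 2 (delete idx 2 = 'e'): "ebedih" -> "ebdih"
Op 3 (insert 'h' at idx 3): "ebdih" -> "ebdhih"
Op 4 (insert 'i' at idx 5): "ebdhih" -> "ebdhiih"
Op 5 (insert 'e' at idx 5): "ebdhiih" -> "ebdhieih"
Op 6 (replace idx 1: 'b' -> 'j'): "ebdhieih" -> "ejdhieih"
Op 7 (insert 'b' at idx 4): "ejdhieih" -> "ejdhbieih"
Op 8 (replace idx 7: 'i' -> 'j'): "ejdhbieih" -> "ejdhbiejh"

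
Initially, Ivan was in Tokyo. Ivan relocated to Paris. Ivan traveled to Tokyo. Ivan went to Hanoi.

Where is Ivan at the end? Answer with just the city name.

Answer: Hanoi

Derivation:
Tracking Ivan's location:
Start: Ivan is in Tokyo.
After move 1: Tokyo -> Paris. Ivan is in Paris.
After move 2: Paris -> Tokyo. Ivan is in Tokyo.
After move 3: Tokyo -> Hanoi. Ivan is in Hanoi.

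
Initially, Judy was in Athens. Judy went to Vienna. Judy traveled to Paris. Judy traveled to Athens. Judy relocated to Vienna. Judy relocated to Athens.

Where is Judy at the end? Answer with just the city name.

Tracking Judy's location:
Start: Judy is in Athens.
After move 1: Athens -> Vienna. Judy is in Vienna.
After move 2: Vienna -> Paris. Judy is in Paris.
After move 3: Paris -> Athens. Judy is in Athens.
After move 4: Athens -> Vienna. Judy is in Vienna.
After move 5: Vienna -> Athens. Judy is in Athens.

Answer: Athens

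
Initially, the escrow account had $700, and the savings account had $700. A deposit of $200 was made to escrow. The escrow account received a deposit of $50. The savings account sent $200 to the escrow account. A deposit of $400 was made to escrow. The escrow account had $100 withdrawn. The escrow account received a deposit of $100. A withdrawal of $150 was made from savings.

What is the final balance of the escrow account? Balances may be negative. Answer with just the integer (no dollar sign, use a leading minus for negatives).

Tracking account balances step by step:
Start: escrow=700, savings=700
Event 1 (deposit 200 to escrow): escrow: 700 + 200 = 900. Balances: escrow=900, savings=700
Event 2 (deposit 50 to escrow): escrow: 900 + 50 = 950. Balances: escrow=950, savings=700
Event 3 (transfer 200 savings -> escrow): savings: 700 - 200 = 500, escrow: 950 + 200 = 1150. Balances: escrow=1150, savings=500
Event 4 (deposit 400 to escrow): escrow: 1150 + 400 = 1550. Balances: escrow=1550, savings=500
Event 5 (withdraw 100 from escrow): escrow: 1550 - 100 = 1450. Balances: escrow=1450, savings=500
Event 6 (deposit 100 to escrow): escrow: 1450 + 100 = 1550. Balances: escrow=1550, savings=500
Event 7 (withdraw 150 from savings): savings: 500 - 150 = 350. Balances: escrow=1550, savings=350

Final balance of escrow: 1550

Answer: 1550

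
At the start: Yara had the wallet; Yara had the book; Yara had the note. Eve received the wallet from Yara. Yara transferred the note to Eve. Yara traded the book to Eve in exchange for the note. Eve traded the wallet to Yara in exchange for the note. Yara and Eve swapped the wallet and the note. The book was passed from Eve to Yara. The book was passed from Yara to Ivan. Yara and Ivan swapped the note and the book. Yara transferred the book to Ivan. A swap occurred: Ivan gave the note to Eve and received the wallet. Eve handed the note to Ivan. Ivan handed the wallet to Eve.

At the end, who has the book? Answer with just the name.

Tracking all object holders:
Start: wallet:Yara, book:Yara, note:Yara
Event 1 (give wallet: Yara -> Eve). State: wallet:Eve, book:Yara, note:Yara
Event 2 (give note: Yara -> Eve). State: wallet:Eve, book:Yara, note:Eve
Event 3 (swap book<->note: now book:Eve, note:Yara). State: wallet:Eve, book:Eve, note:Yara
Event 4 (swap wallet<->note: now wallet:Yara, note:Eve). State: wallet:Yara, book:Eve, note:Eve
Event 5 (swap wallet<->note: now wallet:Eve, note:Yara). State: wallet:Eve, book:Eve, note:Yara
Event 6 (give book: Eve -> Yara). State: wallet:Eve, book:Yara, note:Yara
Event 7 (give book: Yara -> Ivan). State: wallet:Eve, book:Ivan, note:Yara
Event 8 (swap note<->book: now note:Ivan, book:Yara). State: wallet:Eve, book:Yara, note:Ivan
Event 9 (give book: Yara -> Ivan). State: wallet:Eve, book:Ivan, note:Ivan
Event 10 (swap note<->wallet: now note:Eve, wallet:Ivan). State: wallet:Ivan, book:Ivan, note:Eve
Event 11 (give note: Eve -> Ivan). State: wallet:Ivan, book:Ivan, note:Ivan
Event 12 (give wallet: Ivan -> Eve). State: wallet:Eve, book:Ivan, note:Ivan

Final state: wallet:Eve, book:Ivan, note:Ivan
The book is held by Ivan.

Answer: Ivan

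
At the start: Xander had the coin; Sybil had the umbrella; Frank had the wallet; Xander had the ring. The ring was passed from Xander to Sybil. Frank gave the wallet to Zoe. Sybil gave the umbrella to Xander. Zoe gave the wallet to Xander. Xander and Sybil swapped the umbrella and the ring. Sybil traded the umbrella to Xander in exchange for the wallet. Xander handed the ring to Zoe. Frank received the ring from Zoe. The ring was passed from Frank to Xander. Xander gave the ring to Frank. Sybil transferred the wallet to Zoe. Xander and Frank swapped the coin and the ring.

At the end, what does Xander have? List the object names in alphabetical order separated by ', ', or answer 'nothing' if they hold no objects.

Tracking all object holders:
Start: coin:Xander, umbrella:Sybil, wallet:Frank, ring:Xander
Event 1 (give ring: Xander -> Sybil). State: coin:Xander, umbrella:Sybil, wallet:Frank, ring:Sybil
Event 2 (give wallet: Frank -> Zoe). State: coin:Xander, umbrella:Sybil, wallet:Zoe, ring:Sybil
Event 3 (give umbrella: Sybil -> Xander). State: coin:Xander, umbrella:Xander, wallet:Zoe, ring:Sybil
Event 4 (give wallet: Zoe -> Xander). State: coin:Xander, umbrella:Xander, wallet:Xander, ring:Sybil
Event 5 (swap umbrella<->ring: now umbrella:Sybil, ring:Xander). State: coin:Xander, umbrella:Sybil, wallet:Xander, ring:Xander
Event 6 (swap umbrella<->wallet: now umbrella:Xander, wallet:Sybil). State: coin:Xander, umbrella:Xander, wallet:Sybil, ring:Xander
Event 7 (give ring: Xander -> Zoe). State: coin:Xander, umbrella:Xander, wallet:Sybil, ring:Zoe
Event 8 (give ring: Zoe -> Frank). State: coin:Xander, umbrella:Xander, wallet:Sybil, ring:Frank
Event 9 (give ring: Frank -> Xander). State: coin:Xander, umbrella:Xander, wallet:Sybil, ring:Xander
Event 10 (give ring: Xander -> Frank). State: coin:Xander, umbrella:Xander, wallet:Sybil, ring:Frank
Event 11 (give wallet: Sybil -> Zoe). State: coin:Xander, umbrella:Xander, wallet:Zoe, ring:Frank
Event 12 (swap coin<->ring: now coin:Frank, ring:Xander). State: coin:Frank, umbrella:Xander, wallet:Zoe, ring:Xander

Final state: coin:Frank, umbrella:Xander, wallet:Zoe, ring:Xander
Xander holds: ring, umbrella.

Answer: ring, umbrella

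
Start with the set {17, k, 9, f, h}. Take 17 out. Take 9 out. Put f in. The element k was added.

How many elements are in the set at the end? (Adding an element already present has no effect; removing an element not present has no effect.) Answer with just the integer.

Answer: 3

Derivation:
Tracking the set through each operation:
Start: {17, 9, f, h, k}
Event 1 (remove 17): removed. Set: {9, f, h, k}
Event 2 (remove 9): removed. Set: {f, h, k}
Event 3 (add f): already present, no change. Set: {f, h, k}
Event 4 (add k): already present, no change. Set: {f, h, k}

Final set: {f, h, k} (size 3)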